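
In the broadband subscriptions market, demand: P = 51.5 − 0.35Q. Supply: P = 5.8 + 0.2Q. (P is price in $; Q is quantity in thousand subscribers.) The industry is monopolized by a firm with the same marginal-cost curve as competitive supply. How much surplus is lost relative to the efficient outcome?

Competitive equilibrium: 51.5 − 0.35Q = 5.8 + 0.2Q → Q* = 83.0909, P* = 22.4182.
Marginal revenue: MR = 51.5 − 0.7Q. Set MR = MC: 51.5 − 0.7Q = 5.8 + 0.2Q → Q_m = 50.7778.
Price P_m = 51.5 − 0.35·50.7778 = 33.7278; MC(Q_m) = 5.8 + 0.2·50.7778 = 15.9556.
Competitive Q* = 83.0909, so ΔQ = 32.3131; wedge = 33.7278 − 15.9556 = 17.7722.
Deadweight loss = ½ × 32.3131 × 17.7722 = $287.14 thousand.

$287.14 thousand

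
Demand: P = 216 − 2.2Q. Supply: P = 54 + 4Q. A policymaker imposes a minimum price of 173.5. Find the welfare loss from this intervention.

Competitive equilibrium: 216 − 2.2Q = 54 + 4Q → Q* = 26.129, P* = 158.5161.
At the floor P = 173.5, quantity demanded = (216 − 173.5)/2.2 = 19.3182.
Sellers' marginal cost at Q' = 19.3182: 54 + 4·19.3182 = 131.2728.
ΔQ = 26.129 − 19.3182 = 6.8108; wedge = 173.5 − 131.2728 = 42.2272.
Deadweight loss = ½ × 6.8108 × 42.2272 = 143.80.

143.80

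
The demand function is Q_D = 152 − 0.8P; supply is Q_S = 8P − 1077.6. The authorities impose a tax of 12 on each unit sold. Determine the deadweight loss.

52.36

In inverse form: demand P = 190 − 1.25Q, supply P = 134.7 + 0.125Q.
Competitive equilibrium: 190 − 1.25Q = 134.7 + 0.125Q → Q* = 40.2182, P* = 139.7273.
With the tax, the buyer price exceeds the seller price by 12: (190 − 1.25Q) − (134.7 + 0.125Q) = 12 → Q' = 31.4909.
ΔQ = 40.2182 − 31.4909 = 8.7273; the wedge equals the tax, 12.
Welfare loss = ½ × 8.7273 × 12 = 52.36.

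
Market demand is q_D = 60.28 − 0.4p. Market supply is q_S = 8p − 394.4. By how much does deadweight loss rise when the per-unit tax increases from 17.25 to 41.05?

264.29

In inverse form: demand p = 150.7 − 2.5q, supply p = 49.3 + 0.125q.
Competitive equilibrium: 150.7 − 2.5q = 49.3 + 0.125q → q* = 38.6286, p* = 54.1286.
For a per-unit tax t: Δq = t/2.625, so DWL = ½·t·(t/2.625) = t²/5.25.
At t = 17.25: DWL = 56.679. At t = 41.05: DWL = 320.972.
Increase = 320.972 − 56.679 = 264.29.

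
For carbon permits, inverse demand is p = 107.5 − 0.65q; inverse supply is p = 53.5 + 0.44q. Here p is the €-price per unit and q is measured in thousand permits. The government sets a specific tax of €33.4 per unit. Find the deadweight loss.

Competitive equilibrium: 107.5 − 0.65q = 53.5 + 0.44q → q* = 49.5413, p* = 75.2982.
With the tax, the buyer price exceeds the seller price by 33.4: (107.5 − 0.65q) − (53.5 + 0.44q) = 33.4 → q' = 18.8991.
Δq = 49.5413 − 18.8991 = 30.6422; the wedge equals the tax, 33.4.
The triangle = ½ × 30.6422 × 33.4 = €511.72 thousand.

€511.72 thousand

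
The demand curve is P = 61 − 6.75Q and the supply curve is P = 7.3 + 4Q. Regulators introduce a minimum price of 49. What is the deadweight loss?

Competitive equilibrium: 61 − 6.75Q = 7.3 + 4Q → Q* = 4.99535, P* = 27.2814.
At the floor P = 49, quantity demanded = (61 − 49)/6.75 = 1.77778.
Sellers' marginal cost at Q' = 1.77778: 7.3 + 4·1.77778 = 14.41112.
ΔQ = 4.99535 − 1.77778 = 3.21757; wedge = 49 − 14.41112 = 34.58888.
Deadweight loss = ½ × 3.21757 × 34.58888 = 55.65.

55.65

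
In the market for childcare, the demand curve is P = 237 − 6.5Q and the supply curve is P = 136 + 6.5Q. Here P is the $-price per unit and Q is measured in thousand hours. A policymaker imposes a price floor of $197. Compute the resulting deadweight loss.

$16.96 thousand

Competitive equilibrium: 237 − 6.5Q = 136 + 6.5Q → Q* = 7.7692, P* = 186.5.
At the floor P = 197, quantity demanded = (237 − 197)/6.5 = 6.1538.
Sellers' marginal cost at Q' = 6.1538: 136 + 6.5·6.1538 = 175.9997.
ΔQ = 7.7692 − 6.1538 = 1.6154; wedge = 197 − 175.9997 = 21.0003.
Welfare loss = ½ × 1.6154 × 21.0003 = $16.96 thousand.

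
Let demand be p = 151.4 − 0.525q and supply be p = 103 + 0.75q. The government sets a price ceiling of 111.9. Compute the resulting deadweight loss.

Competitive equilibrium: 151.4 − 0.525q = 103 + 0.75q → q* = 37.9608, p* = 131.4706.
At the ceiling p = 111.9, quantity supplied = (111.9 − 103)/0.75 = 11.8667.
Willingness to pay at q' = 11.8667: 151.4 − 0.525·11.8667 = 145.17.
Δq = 37.9608 − 11.8667 = 26.0941; wedge = 145.17 − 111.9 = 33.27.
Welfare loss = ½ × 26.0941 × 33.27 = 434.08.

434.08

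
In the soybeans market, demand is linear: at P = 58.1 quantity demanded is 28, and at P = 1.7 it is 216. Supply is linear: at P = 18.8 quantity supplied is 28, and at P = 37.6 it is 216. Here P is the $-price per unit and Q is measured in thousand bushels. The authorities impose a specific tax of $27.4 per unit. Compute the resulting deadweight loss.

$938.45 thousand

Demand slope = (1.7 − 58.1)/(216 − 28) = −0.3, so P = 66.5 − 0.3Q.
Supply slope = (37.6 − 18.8)/(216 − 28) = 0.1, so P = 16 + 0.1Q.
Competitive equilibrium: 66.5 − 0.3Q = 16 + 0.1Q → Q* = 126.25, P* = 28.625.
With the tax, the buyer price exceeds the seller price by 27.4: (66.5 − 0.3Q) − (16 + 0.1Q) = 27.4 → Q' = 57.75.
ΔQ = 126.25 − 57.75 = 68.5; the wedge equals the tax, 27.4.
DWL = ½ × 68.5 × 27.4 = $938.45 thousand.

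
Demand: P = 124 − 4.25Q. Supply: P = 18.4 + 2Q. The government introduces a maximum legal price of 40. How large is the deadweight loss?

Competitive equilibrium: 124 − 4.25Q = 18.4 + 2Q → Q* = 16.896, P* = 52.192.
At the ceiling P = 40, quantity supplied = (40 − 18.4)/2 = 10.8.
Willingness to pay at Q' = 10.8: 124 − 4.25·10.8 = 78.1.
ΔQ = 16.896 − 10.8 = 6.096; wedge = 78.1 − 40 = 38.1.
DWL = ½ × 6.096 × 38.1 = 116.13.

116.13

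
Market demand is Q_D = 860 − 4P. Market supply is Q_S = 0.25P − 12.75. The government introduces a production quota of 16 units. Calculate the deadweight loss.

1084.24

In inverse form: demand P = 215 − 0.25Q, supply P = 51 + 4Q.
Competitive equilibrium: 215 − 0.25Q = 51 + 4Q → Q* = 38.58824, P* = 205.35294.
At Q = 16: demand price = 215 − 0.25·16 = 211; supply price = 51 + 4·16 = 115.
ΔQ = 38.58824 − 16 = 22.58824; wedge = 211 − 115 = 96.
Deadweight loss = ½ × 22.58824 × 96 = 1084.24.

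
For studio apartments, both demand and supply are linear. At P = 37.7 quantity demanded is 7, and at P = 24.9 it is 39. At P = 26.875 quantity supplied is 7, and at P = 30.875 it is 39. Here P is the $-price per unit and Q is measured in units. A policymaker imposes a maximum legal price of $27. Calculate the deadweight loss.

Demand slope = (24.9 − 37.7)/(39 − 7) = −0.4, so P = 40.5 − 0.4Q.
Supply slope = (30.875 − 26.875)/(39 − 7) = 0.125, so P = 26 + 0.125Q.
Competitive equilibrium: 40.5 − 0.4Q = 26 + 0.125Q → Q* = 27.619, P* = 29.4524.
At the ceiling P = 27, quantity supplied = (27 − 26)/0.125 = 8.
Willingness to pay at Q' = 8: 40.5 − 0.4·8 = 37.3.
ΔQ = 27.619 − 8 = 19.619; wedge = 37.3 − 27 = 10.3.
Welfare loss = ½ × 19.619 × 10.3 = $101.04.

$101.04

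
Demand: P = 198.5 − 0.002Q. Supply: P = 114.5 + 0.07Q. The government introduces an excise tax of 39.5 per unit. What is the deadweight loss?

Competitive equilibrium: 198.5 − 0.002Q = 114.5 + 0.07Q → Q* = 1166.6667, P* = 196.1667.
With the tax, the buyer price exceeds the seller price by 39.5: (198.5 − 0.002Q) − (114.5 + 0.07Q) = 39.5 → Q' = 618.0556.
ΔQ = 1166.6667 − 618.0556 = 548.6111; the wedge equals the tax, 39.5.
Welfare loss = ½ × 548.6111 × 39.5 = 10835.07.

10835.07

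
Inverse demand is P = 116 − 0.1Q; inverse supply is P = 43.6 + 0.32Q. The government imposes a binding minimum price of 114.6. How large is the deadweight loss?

Competitive equilibrium: 116 − 0.1Q = 43.6 + 0.32Q → Q* = 172.381, P* = 98.7619.
At the floor P = 114.6, quantity demanded = (116 − 114.6)/0.1 = 14.
Sellers' marginal cost at Q' = 14: 43.6 + 0.32·14 = 48.08.
ΔQ = 172.381 − 14 = 158.381; wedge = 114.6 − 48.08 = 66.52.
The triangle = ½ × 158.381 × 66.52 = 5267.75.

5267.75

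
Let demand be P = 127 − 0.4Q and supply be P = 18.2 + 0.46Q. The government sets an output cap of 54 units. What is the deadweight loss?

Competitive equilibrium: 127 − 0.4Q = 18.2 + 0.46Q → Q* = 126.5116, P* = 76.3953.
At Q = 54: demand price = 127 − 0.4·54 = 105.4; supply price = 18.2 + 0.46·54 = 43.04.
ΔQ = 126.5116 − 54 = 72.5116; wedge = 105.4 − 43.04 = 62.36.
The triangle = ½ × 72.5116 × 62.36 = 2260.91.

2260.91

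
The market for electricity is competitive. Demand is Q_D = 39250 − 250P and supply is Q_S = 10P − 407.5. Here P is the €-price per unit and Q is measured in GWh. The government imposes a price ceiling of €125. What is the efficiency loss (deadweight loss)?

In inverse form: demand P = 157 − 0.004Q, supply P = 40.75 + 0.1Q.
Competitive equilibrium: 157 − 0.004Q = 40.75 + 0.1Q → Q* = 1117.7885, P* = 152.5288.
At the ceiling P = 125, quantity supplied = (125 − 40.75)/0.1 = 842.5.
Willingness to pay at Q' = 842.5: 157 − 0.004·842.5 = 153.63.
ΔQ = 1117.7885 − 842.5 = 275.2885; wedge = 153.63 − 125 = 28.63.
Welfare loss = ½ × 275.2885 × 28.63 = €3940.75.

€3940.75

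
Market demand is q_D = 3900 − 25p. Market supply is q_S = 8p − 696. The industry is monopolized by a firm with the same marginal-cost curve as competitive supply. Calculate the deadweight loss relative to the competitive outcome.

549.28

In inverse form: demand p = 156 − 0.04q, supply p = 87 + 0.125q.
Competitive equilibrium: 156 − 0.04q = 87 + 0.125q → q* = 418.1818, p* = 139.2727.
Marginal revenue: MR = 156 − 0.08q. Set MR = MC: 156 − 0.08q = 87 + 0.125q → q_m = 336.5854.
Price p_m = 156 − 0.04·336.5854 = 142.5366; MC(q_m) = 87 + 0.125·336.5854 = 129.0732.
Competitive q* = 418.1818, so Δq = 81.5964; wedge = 142.5366 − 129.0732 = 13.4634.
DWL = ½ × 81.5964 × 13.4634 = 549.28.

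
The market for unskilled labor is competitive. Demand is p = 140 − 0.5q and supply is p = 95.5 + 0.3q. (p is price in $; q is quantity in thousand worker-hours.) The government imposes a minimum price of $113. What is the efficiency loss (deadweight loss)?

Competitive equilibrium: 140 − 0.5q = 95.5 + 0.3q → q* = 55.625, p* = 112.1875.
At the floor p = 113, quantity demanded = (140 − 113)/0.5 = 54.
Sellers' marginal cost at q' = 54: 95.5 + 0.3·54 = 111.7.
Δq = 55.625 − 54 = 1.625; wedge = 113 − 111.7 = 1.3.
Welfare loss = ½ × 1.625 × 1.3 = $1.06 thousand.

$1.06 thousand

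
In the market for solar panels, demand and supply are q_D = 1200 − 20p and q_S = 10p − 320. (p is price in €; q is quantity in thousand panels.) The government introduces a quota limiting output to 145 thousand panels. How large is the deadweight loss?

€130.21 thousand

In inverse form: demand p = 60 − 0.05q, supply p = 32 + 0.1q.
Competitive equilibrium: 60 − 0.05q = 32 + 0.1q → q* = 186.6667, p* = 50.6667.
At q = 145: demand price = 60 − 0.05·145 = 52.75; supply price = 32 + 0.1·145 = 46.5.
Δq = 186.6667 − 145 = 41.6667; wedge = 52.75 − 46.5 = 6.25.
Welfare loss = ½ × 41.6667 × 6.25 = €130.21 thousand.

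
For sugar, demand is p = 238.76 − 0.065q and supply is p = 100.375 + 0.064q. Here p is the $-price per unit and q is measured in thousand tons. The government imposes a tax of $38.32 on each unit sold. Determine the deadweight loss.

Competitive equilibrium: 238.76 − 0.065q = 100.375 + 0.064q → q* = 1072.7519, p* = 169.0311.
With the tax, the buyer price exceeds the seller price by 38.32: (238.76 − 0.065q) − (100.375 + 0.064q) = 38.32 → q' = 775.6977.
Δq = 1072.7519 − 775.6977 = 297.0542; the wedge equals the tax, 38.32.
The triangle = ½ × 297.0542 × 38.32 = $5691.56 thousand.

$5691.56 thousand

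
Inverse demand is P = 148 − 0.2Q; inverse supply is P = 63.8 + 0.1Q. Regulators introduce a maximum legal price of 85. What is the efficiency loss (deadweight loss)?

707.27

Competitive equilibrium: 148 − 0.2Q = 63.8 + 0.1Q → Q* = 280.6667, P* = 91.8667.
At the ceiling P = 85, quantity supplied = (85 − 63.8)/0.1 = 212.
Willingness to pay at Q' = 212: 148 − 0.2·212 = 105.6.
ΔQ = 280.6667 − 212 = 68.6667; wedge = 105.6 − 85 = 20.6.
DWL = ½ × 68.6667 × 20.6 = 707.27.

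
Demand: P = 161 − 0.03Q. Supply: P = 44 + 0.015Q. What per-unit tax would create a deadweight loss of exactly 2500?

15

Competitive equilibrium: 161 − 0.03Q = 44 + 0.015Q → Q* = 2600, P* = 83.
A tax t gives ΔQ = t/0.045 and wedge t, so DWL = t²/0.09.
t²/0.09 = 2500 → t² = 225 → t = 15.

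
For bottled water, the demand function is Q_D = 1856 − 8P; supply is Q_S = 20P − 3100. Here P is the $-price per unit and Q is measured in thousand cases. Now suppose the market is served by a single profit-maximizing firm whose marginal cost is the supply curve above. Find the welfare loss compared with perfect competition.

$2940.97 thousand

In inverse form: demand P = 232 − 0.125Q, supply P = 155 + 0.05Q.
Competitive equilibrium: 232 − 0.125Q = 155 + 0.05Q → Q* = 440, P* = 177.
Marginal revenue: MR = 232 − 0.25Q. Set MR = MC: 232 − 0.25Q = 155 + 0.05Q → Q_m = 256.66667.
Price P_m = 232 − 0.125·256.66667 = 199.91667; MC(Q_m) = 155 + 0.05·256.66667 = 167.83333.
Competitive Q* = 440, so ΔQ = 183.33333; wedge = 199.91667 − 167.83333 = 32.08334.
Welfare loss = ½ × 183.33333 × 32.08334 = $2940.97 thousand.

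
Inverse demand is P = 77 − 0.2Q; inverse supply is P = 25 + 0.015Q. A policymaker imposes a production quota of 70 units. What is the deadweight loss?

Competitive equilibrium: 77 − 0.2Q = 25 + 0.015Q → Q* = 241.8605, P* = 28.6279.
At Q = 70: demand price = 77 − 0.2·70 = 63; supply price = 25 + 0.015·70 = 26.05.
ΔQ = 241.8605 − 70 = 171.8605; wedge = 63 − 26.05 = 36.95.
The triangle = ½ × 171.8605 × 36.95 = 3175.12.

3175.12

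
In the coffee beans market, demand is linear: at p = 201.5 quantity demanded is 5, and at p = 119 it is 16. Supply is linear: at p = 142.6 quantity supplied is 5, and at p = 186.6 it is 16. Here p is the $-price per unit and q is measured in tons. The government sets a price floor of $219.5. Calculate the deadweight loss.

$325.32

Demand slope = (119 − 201.5)/(16 − 5) = −7.5, so p = 239 − 7.5q.
Supply slope = (186.6 − 142.6)/(16 − 5) = 4, so p = 122.6 + 4q.
Competitive equilibrium: 239 − 7.5q = 122.6 + 4q → q* = 10.12174, p* = 163.08696.
At the floor p = 219.5, quantity demanded = (239 − 219.5)/7.5 = 2.6.
Sellers' marginal cost at q' = 2.6: 122.6 + 4·2.6 = 133.
Δq = 10.12174 − 2.6 = 7.52174; wedge = 219.5 − 133 = 86.5.
The triangle = ½ × 7.52174 × 86.5 = $325.32.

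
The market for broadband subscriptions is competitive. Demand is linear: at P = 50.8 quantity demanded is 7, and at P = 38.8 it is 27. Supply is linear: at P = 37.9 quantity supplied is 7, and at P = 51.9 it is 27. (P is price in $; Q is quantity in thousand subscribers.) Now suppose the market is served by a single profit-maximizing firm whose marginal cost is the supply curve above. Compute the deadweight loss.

$18.56 thousand

Demand slope = (38.8 − 50.8)/(27 − 7) = −0.6, so P = 55 − 0.6Q.
Supply slope = (51.9 − 37.9)/(27 − 7) = 0.7, so P = 33 + 0.7Q.
Competitive equilibrium: 55 − 0.6Q = 33 + 0.7Q → Q* = 16.9231, P* = 44.8462.
Marginal revenue: MR = 55 − 1.2Q. Set MR = MC: 55 − 1.2Q = 33 + 0.7Q → Q_m = 11.5789.
Price P_m = 55 − 0.6·11.5789 = 48.0527; MC(Q_m) = 33 + 0.7·11.5789 = 41.1052.
Competitive Q* = 16.9231, so ΔQ = 5.3442; wedge = 48.0527 − 41.1052 = 6.9475.
DWL = ½ × 5.3442 × 6.9475 = $18.56 thousand.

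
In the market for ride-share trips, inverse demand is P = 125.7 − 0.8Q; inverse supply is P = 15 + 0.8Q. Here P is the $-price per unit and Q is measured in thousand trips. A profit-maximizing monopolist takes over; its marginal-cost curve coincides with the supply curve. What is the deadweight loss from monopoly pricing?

$425.50 thousand

Competitive equilibrium: 125.7 − 0.8Q = 15 + 0.8Q → Q* = 69.1875, P* = 70.35.
Marginal revenue: MR = 125.7 − 1.6Q. Set MR = MC: 125.7 − 1.6Q = 15 + 0.8Q → Q_m = 46.125.
Price P_m = 125.7 − 0.8·46.125 = 88.8; MC(Q_m) = 15 + 0.8·46.125 = 51.9.
Competitive Q* = 69.1875, so ΔQ = 23.0625; wedge = 88.8 − 51.9 = 36.9.
Deadweight loss = ½ × 23.0625 × 36.9 = $425.50 thousand.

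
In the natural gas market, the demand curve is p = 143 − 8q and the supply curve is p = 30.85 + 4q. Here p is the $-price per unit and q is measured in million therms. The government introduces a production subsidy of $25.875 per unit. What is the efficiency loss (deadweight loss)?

$27.90 million

Competitive equilibrium: 143 − 8q = 30.85 + 4q → q* = 9.3458, p* = 68.2333.
The subsidy lowers effective supply by 25.875: p = 4.975 + 4q.
New quantity: 143 − 8q = 4.975 + 4q → q' = 11.5021.
Overproduction Δq = 11.5021 − 9.3458 = 2.1563; wedge = subsidy = 25.875.
Deadweight loss = ½ × 2.1563 × 25.875 = $27.90 million.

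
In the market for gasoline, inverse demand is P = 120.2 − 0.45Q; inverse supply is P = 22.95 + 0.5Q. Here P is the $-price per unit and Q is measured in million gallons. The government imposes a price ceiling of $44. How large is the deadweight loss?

$1725.33 million

Competitive equilibrium: 120.2 − 0.45Q = 22.95 + 0.5Q → Q* = 102.3684, P* = 74.1342.
At the ceiling P = 44, quantity supplied = (44 − 22.95)/0.5 = 42.1.
Willingness to pay at Q' = 42.1: 120.2 − 0.45·42.1 = 101.255.
ΔQ = 102.3684 − 42.1 = 60.2684; wedge = 101.255 − 44 = 57.255.
The triangle = ½ × 60.2684 × 57.255 = $1725.33 million.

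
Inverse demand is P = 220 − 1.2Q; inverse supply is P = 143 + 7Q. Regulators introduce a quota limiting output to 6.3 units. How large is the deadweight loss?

Competitive equilibrium: 220 − 1.2Q = 143 + 7Q → Q* = 9.3902, P* = 208.7317.
At Q = 6.3: demand price = 220 − 1.2·6.3 = 212.44; supply price = 143 + 7·6.3 = 187.1.
ΔQ = 9.3902 − 6.3 = 3.0902; wedge = 212.44 − 187.1 = 25.34.
DWL = ½ × 3.0902 × 25.34 = 39.15.

39.15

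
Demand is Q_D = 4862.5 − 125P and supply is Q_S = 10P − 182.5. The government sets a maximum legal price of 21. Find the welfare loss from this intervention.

1447.14

In inverse form: demand P = 38.9 − 0.008Q, supply P = 18.25 + 0.1Q.
Competitive equilibrium: 38.9 − 0.008Q = 18.25 + 0.1Q → Q* = 191.2037, P* = 37.3704.
At the ceiling P = 21, quantity supplied = (21 − 18.25)/0.1 = 27.5.
Willingness to pay at Q' = 27.5: 38.9 − 0.008·27.5 = 38.68.
ΔQ = 191.2037 − 27.5 = 163.7037; wedge = 38.68 − 21 = 17.68.
Deadweight loss = ½ × 163.7037 × 17.68 = 1447.14.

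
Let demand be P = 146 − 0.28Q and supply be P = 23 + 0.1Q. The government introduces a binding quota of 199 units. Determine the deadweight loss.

Competitive equilibrium: 146 − 0.28Q = 23 + 0.1Q → Q* = 323.6842, P* = 55.3684.
At Q = 199: demand price = 146 − 0.28·199 = 90.28; supply price = 23 + 0.1·199 = 42.9.
ΔQ = 323.6842 − 199 = 124.6842; wedge = 90.28 − 42.9 = 47.38.
DWL = ½ × 124.6842 × 47.38 = 2953.77.

2953.77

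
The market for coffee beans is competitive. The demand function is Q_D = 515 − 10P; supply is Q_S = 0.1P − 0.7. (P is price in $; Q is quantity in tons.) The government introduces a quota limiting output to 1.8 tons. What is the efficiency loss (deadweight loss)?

$34.29

In inverse form: demand P = 51.5 − 0.1Q, supply P = 7 + 10Q.
Competitive equilibrium: 51.5 − 0.1Q = 7 + 10Q → Q* = 4.4059, P* = 51.0594.
At Q = 1.8: demand price = 51.5 − 0.1·1.8 = 51.32; supply price = 7 + 10·1.8 = 25.
ΔQ = 4.4059 − 1.8 = 2.6059; wedge = 51.32 − 25 = 26.32.
Deadweight loss = ½ × 2.6059 × 26.32 = $34.29.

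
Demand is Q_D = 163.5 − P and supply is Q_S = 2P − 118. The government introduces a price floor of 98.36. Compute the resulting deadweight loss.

15.37

In inverse form: demand P = 163.5 − Q, supply P = 59 + 0.5Q.
Competitive equilibrium: 163.5 − Q = 59 + 0.5Q → Q* = 69.6667, P* = 93.8333.
At the floor P = 98.36, quantity demanded = (163.5 − 98.36)/1 = 65.14.
Sellers' marginal cost at Q' = 65.14: 59 + 0.5·65.14 = 91.57.
ΔQ = 69.6667 − 65.14 = 4.5267; wedge = 98.36 − 91.57 = 6.79.
Welfare loss = ½ × 4.5267 × 6.79 = 15.37.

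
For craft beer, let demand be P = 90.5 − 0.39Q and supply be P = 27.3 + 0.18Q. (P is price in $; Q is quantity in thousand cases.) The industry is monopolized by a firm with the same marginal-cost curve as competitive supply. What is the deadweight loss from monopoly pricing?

$578.25 thousand

Competitive equilibrium: 90.5 − 0.39Q = 27.3 + 0.18Q → Q* = 110.8772, P* = 47.2579.
Marginal revenue: MR = 90.5 − 0.78Q. Set MR = MC: 90.5 − 0.78Q = 27.3 + 0.18Q → Q_m = 65.8333.
Price P_m = 90.5 − 0.39·65.8333 = 64.825; MC(Q_m) = 27.3 + 0.18·65.8333 = 39.15.
Competitive Q* = 110.8772, so ΔQ = 45.0439; wedge = 64.825 − 39.15 = 25.675.
DWL = ½ × 45.0439 × 25.675 = $578.25 thousand.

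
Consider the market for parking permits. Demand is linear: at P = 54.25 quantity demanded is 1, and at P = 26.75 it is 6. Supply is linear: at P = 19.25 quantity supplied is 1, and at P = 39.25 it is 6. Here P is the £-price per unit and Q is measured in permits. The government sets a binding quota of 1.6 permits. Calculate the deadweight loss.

£45.18

Demand slope = (26.75 − 54.25)/(6 − 1) = −5.5, so P = 59.75 − 5.5Q.
Supply slope = (39.25 − 19.25)/(6 − 1) = 4, so P = 15.25 + 4Q.
Competitive equilibrium: 59.75 − 5.5Q = 15.25 + 4Q → Q* = 4.6842, P* = 33.9868.
At Q = 1.6: demand price = 59.75 − 5.5·1.6 = 50.95; supply price = 15.25 + 4·1.6 = 21.65.
ΔQ = 4.6842 − 1.6 = 3.0842; wedge = 50.95 − 21.65 = 29.3.
Welfare loss = ½ × 3.0842 × 29.3 = £45.18.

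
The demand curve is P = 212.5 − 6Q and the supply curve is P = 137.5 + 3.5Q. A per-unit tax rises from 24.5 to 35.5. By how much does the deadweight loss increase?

Competitive equilibrium: 212.5 − 6Q = 137.5 + 3.5Q → Q* = 7.8947, P* = 165.1316.
For a per-unit tax t: ΔQ = t/9.5, so DWL = ½·t·(t/9.5) = t²/19.
At t = 24.5: DWL = 31.592. At t = 35.5: DWL = 66.329.
Increase = 66.329 − 31.592 = 34.74.

34.74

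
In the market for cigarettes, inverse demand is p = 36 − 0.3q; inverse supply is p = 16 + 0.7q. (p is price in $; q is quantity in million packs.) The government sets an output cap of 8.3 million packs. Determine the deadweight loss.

Competitive equilibrium: 36 − 0.3q = 16 + 0.7q → q* = 20, p* = 30.
At q = 8.3: demand price = 36 − 0.3·8.3 = 33.51; supply price = 16 + 0.7·8.3 = 21.81.
Δq = 20 − 8.3 = 11.7; wedge = 33.51 − 21.81 = 11.7.
Deadweight loss = ½ × 11.7 × 11.7 = $68.445 million.

$68.445 million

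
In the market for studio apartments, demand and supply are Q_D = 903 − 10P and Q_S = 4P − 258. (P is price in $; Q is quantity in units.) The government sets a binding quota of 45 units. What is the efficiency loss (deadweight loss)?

$144.29

In inverse form: demand P = 90.3 − 0.1Q, supply P = 64.5 + 0.25Q.
Competitive equilibrium: 90.3 − 0.1Q = 64.5 + 0.25Q → Q* = 73.7143, P* = 82.9286.
At Q = 45: demand price = 90.3 − 0.1·45 = 85.8; supply price = 64.5 + 0.25·45 = 75.75.
ΔQ = 73.7143 − 45 = 28.7143; wedge = 85.8 − 75.75 = 10.05.
Welfare loss = ½ × 28.7143 × 10.05 = $144.29.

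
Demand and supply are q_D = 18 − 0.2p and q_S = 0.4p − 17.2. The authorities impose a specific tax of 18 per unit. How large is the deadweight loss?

In inverse form: demand p = 90 − 5q, supply p = 43 + 2.5q.
Competitive equilibrium: 90 − 5q = 43 + 2.5q → q* = 6.2667, p* = 58.6667.
With the tax, the buyer price exceeds the seller price by 18: (90 − 5q) − (43 + 2.5q) = 18 → q' = 3.8667.
Δq = 6.2667 − 3.8667 = 2.4; the wedge equals the tax, 18.
Welfare loss = ½ × 2.4 × 18 = 21.60.

21.60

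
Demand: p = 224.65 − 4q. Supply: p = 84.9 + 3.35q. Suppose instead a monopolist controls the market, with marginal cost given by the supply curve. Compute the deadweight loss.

Competitive equilibrium: 224.65 − 4q = 84.9 + 3.35q → q* = 19.0136, p* = 148.5956.
Marginal revenue: MR = 224.65 − 8q. Set MR = MC: 224.65 − 8q = 84.9 + 3.35q → q_m = 12.3128.
Price p_m = 224.65 − 4·12.3128 = 175.3988; MC(q_m) = 84.9 + 3.35·12.3128 = 126.1479.
Competitive q* = 19.0136, so Δq = 6.7008; wedge = 175.3988 − 126.1479 = 49.2509.
DWL = ½ × 6.7008 × 49.2509 = 165.01.

165.01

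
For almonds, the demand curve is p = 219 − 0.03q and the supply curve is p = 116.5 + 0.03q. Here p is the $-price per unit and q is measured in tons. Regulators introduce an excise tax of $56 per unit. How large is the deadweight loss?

Competitive equilibrium: 219 − 0.03q = 116.5 + 0.03q → q* = 1708.3333, p* = 167.75.
With the tax, the buyer price exceeds the seller price by 56: (219 − 0.03q) − (116.5 + 0.03q) = 56 → q' = 775.
Δq = 1708.3333 − 775 = 933.3333; the wedge equals the tax, 56.
Welfare loss = ½ × 933.3333 × 56 = $26133.33.

$26133.33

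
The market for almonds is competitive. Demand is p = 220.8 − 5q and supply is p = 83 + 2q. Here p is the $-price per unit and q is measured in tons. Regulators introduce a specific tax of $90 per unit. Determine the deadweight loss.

Competitive equilibrium: 220.8 − 5q = 83 + 2q → q* = 19.6857, p* = 122.3714.
With the tax, the buyer price exceeds the seller price by 90: (220.8 − 5q) − (83 + 2q) = 90 → q' = 6.8286.
Δq = 19.6857 − 6.8286 = 12.8571; the wedge equals the tax, 90.
Deadweight loss = ½ × 12.8571 × 90 = $578.57.

$578.57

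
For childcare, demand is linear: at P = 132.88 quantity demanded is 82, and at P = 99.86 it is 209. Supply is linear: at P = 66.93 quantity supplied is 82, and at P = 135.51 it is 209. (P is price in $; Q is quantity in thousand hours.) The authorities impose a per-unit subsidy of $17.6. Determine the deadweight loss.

Demand slope = (99.86 − 132.88)/(209 − 82) = −0.26, so P = 154.2 − 0.26Q.
Supply slope = (135.51 − 66.93)/(209 − 82) = 0.54, so P = 22.65 + 0.54Q.
Competitive equilibrium: 154.2 − 0.26Q = 22.65 + 0.54Q → Q* = 164.4375, P* = 111.4463.
The subsidy lowers effective supply by 17.6: P = 5.05 + 0.54Q.
New quantity: 154.2 − 0.26Q = 5.05 + 0.54Q → Q' = 186.4375.
Overproduction ΔQ = 186.4375 − 164.4375 = 22; wedge = subsidy = 17.6.
The triangle = ½ × 22 × 17.6 = $193.60 thousand.

$193.60 thousand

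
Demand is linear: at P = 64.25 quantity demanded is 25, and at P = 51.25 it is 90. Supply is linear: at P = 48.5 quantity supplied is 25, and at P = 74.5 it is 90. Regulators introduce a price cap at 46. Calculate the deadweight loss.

316.875

Demand slope = (51.25 − 64.25)/(90 − 25) = −0.2, so P = 69.25 − 0.2Q.
Supply slope = (74.5 − 48.5)/(90 − 25) = 0.4, so P = 38.5 + 0.4Q.
Competitive equilibrium: 69.25 − 0.2Q = 38.5 + 0.4Q → Q* = 51.25, P* = 59.
At the ceiling P = 46, quantity supplied = (46 − 38.5)/0.4 = 18.75.
Willingness to pay at Q' = 18.75: 69.25 − 0.2·18.75 = 65.5.
ΔQ = 51.25 − 18.75 = 32.5; wedge = 65.5 − 46 = 19.5.
Welfare loss = ½ × 32.5 × 19.5 = 316.875.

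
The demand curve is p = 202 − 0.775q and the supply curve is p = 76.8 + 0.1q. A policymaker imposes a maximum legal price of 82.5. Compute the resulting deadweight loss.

3242.20

Competitive equilibrium: 202 − 0.775q = 76.8 + 0.1q → q* = 143.0857, p* = 91.1086.
At the ceiling p = 82.5, quantity supplied = (82.5 − 76.8)/0.1 = 57.
Willingness to pay at q' = 57: 202 − 0.775·57 = 157.825.
Δq = 143.0857 − 57 = 86.0857; wedge = 157.825 − 82.5 = 75.325.
Deadweight loss = ½ × 86.0857 × 75.325 = 3242.20.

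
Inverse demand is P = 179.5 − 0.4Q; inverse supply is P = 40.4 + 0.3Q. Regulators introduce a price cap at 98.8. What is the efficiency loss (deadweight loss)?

5.73

Competitive equilibrium: 179.5 − 0.4Q = 40.4 + 0.3Q → Q* = 198.7143, P* = 100.0143.
At the ceiling P = 98.8, quantity supplied = (98.8 − 40.4)/0.3 = 194.6667.
Willingness to pay at Q' = 194.6667: 179.5 − 0.4·194.6667 = 101.6333.
ΔQ = 198.7143 − 194.6667 = 4.0476; wedge = 101.6333 − 98.8 = 2.8333.
Deadweight loss = ½ × 4.0476 × 2.8333 = 5.73.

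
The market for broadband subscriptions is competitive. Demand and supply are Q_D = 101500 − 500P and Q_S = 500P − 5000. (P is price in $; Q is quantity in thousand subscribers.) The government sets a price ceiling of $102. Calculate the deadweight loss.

In inverse form: demand P = 203 − 0.002Q, supply P = 10 + 0.002Q.
Competitive equilibrium: 203 − 0.002Q = 10 + 0.002Q → Q* = 48250, P* = 106.5.
At the ceiling P = 102, quantity supplied = (102 − 10)/0.002 = 46000.
Willingness to pay at Q' = 46000: 203 − 0.002·46000 = 111.
ΔQ = 48250 − 46000 = 2250; wedge = 111 − 102 = 9.
DWL = ½ × 2250 × 9 = $10125 thousand.

$10125 thousand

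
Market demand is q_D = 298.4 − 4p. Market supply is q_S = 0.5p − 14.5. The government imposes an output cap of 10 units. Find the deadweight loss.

In inverse form: demand p = 74.6 − 0.25q, supply p = 29 + 2q.
Competitive equilibrium: 74.6 − 0.25q = 29 + 2q → q* = 20.2667, p* = 69.5333.
At q = 10: demand price = 74.6 − 0.25·10 = 72.1; supply price = 29 + 2·10 = 49.
Δq = 20.2667 − 10 = 10.2667; wedge = 72.1 − 49 = 23.1.
Deadweight loss = ½ × 10.2667 × 23.1 = 118.58.

118.58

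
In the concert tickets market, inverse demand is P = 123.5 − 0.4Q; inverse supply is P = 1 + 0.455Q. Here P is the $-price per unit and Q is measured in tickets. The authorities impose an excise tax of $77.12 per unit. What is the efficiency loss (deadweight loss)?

Competitive equilibrium: 123.5 − 0.4Q = 1 + 0.455Q → Q* = 143.2749, P* = 66.1901.
With the tax, the buyer price exceeds the seller price by 77.12: (123.5 − 0.4Q) − (1 + 0.455Q) = 77.12 → Q' = 53.076.
ΔQ = 143.2749 − 53.076 = 90.1989; the wedge equals the tax, 77.12.
Welfare loss = ½ × 90.1989 × 77.12 = $3478.07.

$3478.07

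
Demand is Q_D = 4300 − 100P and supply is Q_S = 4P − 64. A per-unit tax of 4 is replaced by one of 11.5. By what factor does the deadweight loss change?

In inverse form: demand P = 43 − 0.01Q, supply P = 16 + 0.25Q.
Competitive equilibrium: 43 − 0.01Q = 16 + 0.25Q → Q* = 103.8462, P* = 41.9615.
For a per-unit tax t: ΔQ = t/0.26, so DWL = ½·t·(t/0.26) = t²/0.52.
At t = 4: DWL = 30.769. At t = 11.5: DWL = 254.327.
Ratio = (11.5/4)² = 8.266.

8.266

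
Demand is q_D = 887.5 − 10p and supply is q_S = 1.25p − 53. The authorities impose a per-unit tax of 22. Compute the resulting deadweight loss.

In inverse form: demand p = 88.75 − 0.1q, supply p = 42.4 + 0.8q.
Competitive equilibrium: 88.75 − 0.1q = 42.4 + 0.8q → q* = 51.5, p* = 83.6.
With the tax, the buyer price exceeds the seller price by 22: (88.75 − 0.1q) − (42.4 + 0.8q) = 22 → q' = 27.0556.
Δq = 51.5 − 27.0556 = 24.4444; the wedge equals the tax, 22.
Deadweight loss = ½ × 24.4444 × 22 = 268.89.

268.89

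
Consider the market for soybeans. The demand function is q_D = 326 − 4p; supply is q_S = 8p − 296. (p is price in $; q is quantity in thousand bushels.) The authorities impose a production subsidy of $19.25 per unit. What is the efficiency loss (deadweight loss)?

$494.08 thousand

In inverse form: demand p = 81.5 − 0.25q, supply p = 37 + 0.125q.
Competitive equilibrium: 81.5 − 0.25q = 37 + 0.125q → q* = 118.6667, p* = 51.8333.
The subsidy lowers effective supply by 19.25: p = 17.75 + 0.125q.
New quantity: 81.5 − 0.25q = 17.75 + 0.125q → q' = 170.
Overproduction Δq = 170 − 118.6667 = 51.3333; wedge = subsidy = 19.25.
The triangle = ½ × 51.3333 × 19.25 = $494.08 thousand.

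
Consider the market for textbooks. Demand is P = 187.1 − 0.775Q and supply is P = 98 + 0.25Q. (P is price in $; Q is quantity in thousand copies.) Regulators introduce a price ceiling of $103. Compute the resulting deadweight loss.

Competitive equilibrium: 187.1 − 0.775Q = 98 + 0.25Q → Q* = 86.9268, P* = 119.7317.
At the ceiling P = 103, quantity supplied = (103 − 98)/0.25 = 20.
Willingness to pay at Q' = 20: 187.1 − 0.775·20 = 171.6.
ΔQ = 86.9268 − 20 = 66.9268; wedge = 171.6 − 103 = 68.6.
DWL = ½ × 66.9268 × 68.6 = $2295.59 thousand.

$2295.59 thousand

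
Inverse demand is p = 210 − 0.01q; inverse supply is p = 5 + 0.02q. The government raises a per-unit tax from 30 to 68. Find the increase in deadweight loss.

Competitive equilibrium: 210 − 0.01q = 5 + 0.02q → q* = 6833.3333, p* = 141.6667.
For a per-unit tax t: Δq = t/0.03, so DWL = ½·t·(t/0.03) = t²/0.06.
At t = 30: DWL = 15000. At t = 68: DWL = 77066.667.
Increase = 77066.667 − 15000 = 62066.67.

62066.67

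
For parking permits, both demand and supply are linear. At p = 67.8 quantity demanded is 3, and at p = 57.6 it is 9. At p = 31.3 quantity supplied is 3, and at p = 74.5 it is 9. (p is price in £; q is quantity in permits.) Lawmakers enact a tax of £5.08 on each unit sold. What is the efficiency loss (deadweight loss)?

Demand slope = (57.6 − 67.8)/(9 − 3) = −1.7, so p = 72.9 − 1.7q.
Supply slope = (74.5 − 31.3)/(9 − 3) = 7.2, so p = 9.7 + 7.2q.
Competitive equilibrium: 72.9 − 1.7q = 9.7 + 7.2q → q* = 7.1011, p* = 60.8281.
With the tax, the buyer price exceeds the seller price by 5.08: (72.9 − 1.7q) − (9.7 + 7.2q) = 5.08 → q' = 6.5303.
Δq = 7.1011 − 6.5303 = 0.5708; the wedge equals the tax, 5.08.
Deadweight loss = ½ × 0.5708 × 5.08 = £1.45.

£1.45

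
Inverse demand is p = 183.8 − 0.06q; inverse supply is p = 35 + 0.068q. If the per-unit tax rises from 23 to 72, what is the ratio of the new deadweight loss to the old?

9.800

Competitive equilibrium: 183.8 − 0.06q = 35 + 0.068q → q* = 1162.5, p* = 114.05.
For a per-unit tax t: Δq = t/0.128, so DWL = ½·t·(t/0.128) = t²/0.256.
At t = 23: DWL = 2066.406. At t = 72: DWL = 20250.
Ratio = (72/23)² = 9.800.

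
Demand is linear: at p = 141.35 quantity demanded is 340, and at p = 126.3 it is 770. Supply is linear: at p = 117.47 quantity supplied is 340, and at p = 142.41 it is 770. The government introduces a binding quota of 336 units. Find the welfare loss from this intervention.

Demand slope = (126.3 − 141.35)/(770 − 340) = −0.035, so p = 153.25 − 0.035q.
Supply slope = (142.41 − 117.47)/(770 − 340) = 0.058, so p = 97.75 + 0.058q.
Competitive equilibrium: 153.25 − 0.035q = 97.75 + 0.058q → q* = 596.7742, p* = 132.3629.
At q = 336: demand price = 153.25 − 0.035·336 = 141.49; supply price = 97.75 + 0.058·336 = 117.238.
Δq = 596.7742 − 336 = 260.7742; wedge = 141.49 − 117.238 = 24.252.
Deadweight loss = ½ × 260.7742 × 24.252 = 3162.15.

3162.15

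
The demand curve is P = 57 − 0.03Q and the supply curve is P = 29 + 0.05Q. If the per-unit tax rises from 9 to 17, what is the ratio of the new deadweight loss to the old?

Competitive equilibrium: 57 − 0.03Q = 29 + 0.05Q → Q* = 350, P* = 46.5.
For a per-unit tax t: ΔQ = t/0.08, so DWL = ½·t·(t/0.08) = t²/0.16.
At t = 9: DWL = 506.25. At t = 17: DWL = 1806.25.
Ratio = (17/9)² = 3.568.

3.568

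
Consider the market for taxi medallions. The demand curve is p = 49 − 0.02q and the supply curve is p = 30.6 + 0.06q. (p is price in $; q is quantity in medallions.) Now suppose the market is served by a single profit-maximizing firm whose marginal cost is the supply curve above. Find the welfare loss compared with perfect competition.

Competitive equilibrium: 49 − 0.02q = 30.6 + 0.06q → q* = 230, p* = 44.4.
Marginal revenue: MR = 49 − 0.04q. Set MR = MC: 49 − 0.04q = 30.6 + 0.06q → q_m = 184.
Price p_m = 49 − 0.02·184 = 45.32; MC(q_m) = 30.6 + 0.06·184 = 41.64.
Competitive q* = 230, so Δq = 46; wedge = 45.32 − 41.64 = 3.68.
Welfare loss = ½ × 46 × 3.68 = $84.64.

$84.64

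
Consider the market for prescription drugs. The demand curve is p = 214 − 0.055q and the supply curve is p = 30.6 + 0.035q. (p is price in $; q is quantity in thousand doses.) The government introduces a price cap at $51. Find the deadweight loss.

Competitive equilibrium: 214 − 0.055q = 30.6 + 0.035q → q* = 2037.77778, p* = 101.92222.
At the ceiling p = 51, quantity supplied = (51 − 30.6)/0.035 = 582.85714.
Willingness to pay at q' = 582.85714: 214 − 0.055·582.85714 = 181.94286.
Δq = 2037.77778 − 582.85714 = 1454.92064; wedge = 181.94286 − 51 = 130.94286.
The triangle = ½ × 1454.92064 × 130.94286 = $95255.73 thousand.

$95255.73 thousand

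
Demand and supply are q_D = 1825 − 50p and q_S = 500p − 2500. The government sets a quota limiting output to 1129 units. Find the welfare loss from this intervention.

In inverse form: demand p = 36.5 − 0.02q, supply p = 5 + 0.002q.
Competitive equilibrium: 36.5 − 0.02q = 5 + 0.002q → q* = 1431.8182, p* = 7.8636.
At q = 1129: demand price = 36.5 − 0.02·1129 = 13.92; supply price = 5 + 0.002·1129 = 7.258.
Δq = 1431.8182 − 1129 = 302.8182; wedge = 13.92 − 7.258 = 6.662.
The triangle = ½ × 302.8182 × 6.662 = 1008.69.

1008.69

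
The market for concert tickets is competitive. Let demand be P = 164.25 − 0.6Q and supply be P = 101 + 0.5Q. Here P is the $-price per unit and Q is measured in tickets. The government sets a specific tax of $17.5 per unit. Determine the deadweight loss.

$139.20

Competitive equilibrium: 164.25 − 0.6Q = 101 + 0.5Q → Q* = 57.5, P* = 129.75.
With the tax, the buyer price exceeds the seller price by 17.5: (164.25 − 0.6Q) − (101 + 0.5Q) = 17.5 → Q' = 41.5909.
ΔQ = 57.5 − 41.5909 = 15.9091; the wedge equals the tax, 17.5.
Welfare loss = ½ × 15.9091 × 17.5 = $139.20.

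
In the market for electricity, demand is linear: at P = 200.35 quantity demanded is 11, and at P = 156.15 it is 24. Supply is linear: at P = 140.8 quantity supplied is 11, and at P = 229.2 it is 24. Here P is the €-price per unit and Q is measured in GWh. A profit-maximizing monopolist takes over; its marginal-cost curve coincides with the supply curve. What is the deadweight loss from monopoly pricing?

Demand slope = (156.15 − 200.35)/(24 − 11) = −3.4, so P = 237.75 − 3.4Q.
Supply slope = (229.2 − 140.8)/(24 − 11) = 6.8, so P = 66 + 6.8Q.
Competitive equilibrium: 237.75 − 3.4Q = 66 + 6.8Q → Q* = 16.8382, P* = 180.5.
Marginal revenue: MR = 237.75 − 6.8Q. Set MR = MC: 237.75 − 6.8Q = 66 + 6.8Q → Q_m = 12.6287.
Price P_m = 237.75 − 3.4·12.6287 = 194.8124; MC(Q_m) = 66 + 6.8·12.6287 = 151.8752.
Competitive Q* = 16.8382, so ΔQ = 4.2095; wedge = 194.8124 − 151.8752 = 42.9372.
DWL = ½ × 4.2095 × 42.9372 = €90.37.

€90.37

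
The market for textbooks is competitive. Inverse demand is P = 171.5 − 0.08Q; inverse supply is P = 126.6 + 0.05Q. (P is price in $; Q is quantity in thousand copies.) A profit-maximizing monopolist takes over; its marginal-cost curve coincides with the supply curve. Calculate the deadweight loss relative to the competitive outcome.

$1125.28 thousand

Competitive equilibrium: 171.5 − 0.08Q = 126.6 + 0.05Q → Q* = 345.3846, P* = 143.8692.
Marginal revenue: MR = 171.5 − 0.16Q. Set MR = MC: 171.5 − 0.16Q = 126.6 + 0.05Q → Q_m = 213.8095.
Price P_m = 171.5 − 0.08·213.8095 = 154.3952; MC(Q_m) = 126.6 + 0.05·213.8095 = 137.2905.
Competitive Q* = 345.3846, so ΔQ = 131.5751; wedge = 154.3952 − 137.2905 = 17.1047.
The triangle = ½ × 131.5751 × 17.1047 = $1125.28 thousand.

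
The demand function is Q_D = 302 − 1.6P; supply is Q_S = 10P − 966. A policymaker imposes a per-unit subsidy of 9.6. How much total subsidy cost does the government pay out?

1347.31

In inverse form: demand P = 188.75 − 0.625Q, supply P = 96.6 + 0.1Q.
Competitive equilibrium: 188.75 − 0.625Q = 96.6 + 0.1Q → Q* = 127.1034, P* = 109.3103.
The subsidy lowers effective supply by 9.6: P = 87 + 0.1Q.
New quantity: 188.75 − 0.625Q = 87 + 0.1Q → Q' = 140.3448.
Total subsidy cost = 9.6 × 140.3448 = 1347.31.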